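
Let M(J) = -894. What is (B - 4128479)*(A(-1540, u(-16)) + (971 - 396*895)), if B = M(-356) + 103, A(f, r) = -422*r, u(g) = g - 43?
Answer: 1356675787770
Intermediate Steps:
u(g) = -43 + g
B = -791 (B = -894 + 103 = -791)
(B - 4128479)*(A(-1540, u(-16)) + (971 - 396*895)) = (-791 - 4128479)*(-422*(-43 - 16) + (971 - 396*895)) = -4129270*(-422*(-59) + (971 - 354420)) = -4129270*(24898 - 353449) = -4129270*(-328551) = 1356675787770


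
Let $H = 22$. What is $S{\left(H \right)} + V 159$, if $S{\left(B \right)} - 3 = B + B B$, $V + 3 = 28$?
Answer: $4484$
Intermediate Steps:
$V = 25$ ($V = -3 + 28 = 25$)
$S{\left(B \right)} = 3 + B + B^{2}$ ($S{\left(B \right)} = 3 + \left(B + B B\right) = 3 + \left(B + B^{2}\right) = 3 + B + B^{2}$)
$S{\left(H \right)} + V 159 = \left(3 + 22 + 22^{2}\right) + 25 \cdot 159 = \left(3 + 22 + 484\right) + 3975 = 509 + 3975 = 4484$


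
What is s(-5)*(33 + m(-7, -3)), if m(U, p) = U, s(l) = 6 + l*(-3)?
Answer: 546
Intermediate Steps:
s(l) = 6 - 3*l
s(-5)*(33 + m(-7, -3)) = (6 - 3*(-5))*(33 - 7) = (6 + 15)*26 = 21*26 = 546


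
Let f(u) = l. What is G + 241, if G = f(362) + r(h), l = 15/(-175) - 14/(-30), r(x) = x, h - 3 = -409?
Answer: -3457/21 ≈ -164.62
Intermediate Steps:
h = -406 (h = 3 - 409 = -406)
l = 8/21 (l = 15*(-1/175) - 14*(-1/30) = -3/35 + 7/15 = 8/21 ≈ 0.38095)
f(u) = 8/21
G = -8518/21 (G = 8/21 - 406 = -8518/21 ≈ -405.62)
G + 241 = -8518/21 + 241 = -3457/21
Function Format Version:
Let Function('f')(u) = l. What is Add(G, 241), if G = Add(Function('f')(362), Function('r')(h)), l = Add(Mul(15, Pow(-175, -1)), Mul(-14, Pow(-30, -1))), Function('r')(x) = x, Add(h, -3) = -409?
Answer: Rational(-3457, 21) ≈ -164.62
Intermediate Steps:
h = -406 (h = Add(3, -409) = -406)
l = Rational(8, 21) (l = Add(Mul(15, Rational(-1, 175)), Mul(-14, Rational(-1, 30))) = Add(Rational(-3, 35), Rational(7, 15)) = Rational(8, 21) ≈ 0.38095)
Function('f')(u) = Rational(8, 21)
G = Rational(-8518, 21) (G = Add(Rational(8, 21), -406) = Rational(-8518, 21) ≈ -405.62)
Add(G, 241) = Add(Rational(-8518, 21), 241) = Rational(-3457, 21)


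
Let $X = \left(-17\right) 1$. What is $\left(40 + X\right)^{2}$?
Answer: $529$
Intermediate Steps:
$X = -17$
$\left(40 + X\right)^{2} = \left(40 - 17\right)^{2} = 23^{2} = 529$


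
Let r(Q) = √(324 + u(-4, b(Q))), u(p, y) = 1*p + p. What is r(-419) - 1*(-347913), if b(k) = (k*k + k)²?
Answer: 347913 + 2*√79 ≈ 3.4793e+5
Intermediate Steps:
b(k) = (k + k²)² (b(k) = (k² + k)² = (k + k²)²)
u(p, y) = 2*p (u(p, y) = p + p = 2*p)
r(Q) = 2*√79 (r(Q) = √(324 + 2*(-4)) = √(324 - 8) = √316 = 2*√79)
r(-419) - 1*(-347913) = 2*√79 - 1*(-347913) = 2*√79 + 347913 = 347913 + 2*√79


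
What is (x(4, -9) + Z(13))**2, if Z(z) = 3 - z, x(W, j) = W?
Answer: 36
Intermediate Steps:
(x(4, -9) + Z(13))**2 = (4 + (3 - 1*13))**2 = (4 + (3 - 13))**2 = (4 - 10)**2 = (-6)**2 = 36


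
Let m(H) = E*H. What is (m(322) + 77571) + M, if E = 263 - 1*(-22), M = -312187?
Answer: -142846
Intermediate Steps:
E = 285 (E = 263 + 22 = 285)
m(H) = 285*H
(m(322) + 77571) + M = (285*322 + 77571) - 312187 = (91770 + 77571) - 312187 = 169341 - 312187 = -142846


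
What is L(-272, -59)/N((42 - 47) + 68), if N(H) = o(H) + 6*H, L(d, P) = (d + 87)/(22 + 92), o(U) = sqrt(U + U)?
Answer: -185/43054 + 185*sqrt(14)/5424804 ≈ -0.0041693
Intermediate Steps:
o(U) = sqrt(2)*sqrt(U) (o(U) = sqrt(2*U) = sqrt(2)*sqrt(U))
L(d, P) = 29/38 + d/114 (L(d, P) = (87 + d)/114 = (87 + d)*(1/114) = 29/38 + d/114)
N(H) = 6*H + sqrt(2)*sqrt(H) (N(H) = sqrt(2)*sqrt(H) + 6*H = 6*H + sqrt(2)*sqrt(H))
L(-272, -59)/N((42 - 47) + 68) = (29/38 + (1/114)*(-272))/(6*((42 - 47) + 68) + sqrt(2)*sqrt((42 - 47) + 68)) = (29/38 - 136/57)/(6*(-5 + 68) + sqrt(2)*sqrt(-5 + 68)) = -185/(114*(6*63 + sqrt(2)*sqrt(63))) = -185/(114*(378 + sqrt(2)*(3*sqrt(7)))) = -185/(114*(378 + 3*sqrt(14)))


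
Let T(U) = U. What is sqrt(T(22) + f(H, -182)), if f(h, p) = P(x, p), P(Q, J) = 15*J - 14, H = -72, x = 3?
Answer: I*sqrt(2722) ≈ 52.173*I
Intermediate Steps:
P(Q, J) = -14 + 15*J
f(h, p) = -14 + 15*p
sqrt(T(22) + f(H, -182)) = sqrt(22 + (-14 + 15*(-182))) = sqrt(22 + (-14 - 2730)) = sqrt(22 - 2744) = sqrt(-2722) = I*sqrt(2722)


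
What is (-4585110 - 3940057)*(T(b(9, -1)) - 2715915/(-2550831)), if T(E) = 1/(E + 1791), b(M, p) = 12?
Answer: -13922579742037064/1533049431 ≈ -9.0816e+6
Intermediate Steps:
T(E) = 1/(1791 + E)
(-4585110 - 3940057)*(T(b(9, -1)) - 2715915/(-2550831)) = (-4585110 - 3940057)*(1/(1791 + 12) - 2715915/(-2550831)) = -8525167*(1/1803 - 2715915*(-1/2550831)) = -8525167*(1/1803 + 905305/850277) = -8525167*1633115192/1533049431 = -13922579742037064/1533049431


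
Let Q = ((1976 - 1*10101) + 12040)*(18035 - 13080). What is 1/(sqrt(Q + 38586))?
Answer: sqrt(19437411)/19437411 ≈ 0.00022682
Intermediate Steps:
Q = 19398825 (Q = ((1976 - 10101) + 12040)*4955 = (-8125 + 12040)*4955 = 3915*4955 = 19398825)
1/(sqrt(Q + 38586)) = 1/(sqrt(19398825 + 38586)) = 1/(sqrt(19437411)) = sqrt(19437411)/19437411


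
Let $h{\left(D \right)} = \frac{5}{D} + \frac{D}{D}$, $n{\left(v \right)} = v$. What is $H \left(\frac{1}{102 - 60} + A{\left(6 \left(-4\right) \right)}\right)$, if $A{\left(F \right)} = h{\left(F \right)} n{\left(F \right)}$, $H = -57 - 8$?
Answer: $\frac{51805}{42} \approx 1233.5$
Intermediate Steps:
$H = -65$
$h{\left(D \right)} = 1 + \frac{5}{D}$ ($h{\left(D \right)} = \frac{5}{D} + 1 = 1 + \frac{5}{D}$)
$A{\left(F \right)} = 5 + F$ ($A{\left(F \right)} = \frac{5 + F}{F} F = 5 + F$)
$H \left(\frac{1}{102 - 60} + A{\left(6 \left(-4\right) \right)}\right) = - 65 \left(\frac{1}{102 - 60} + \left(5 + 6 \left(-4\right)\right)\right) = - 65 \left(\frac{1}{42} + \left(5 - 24\right)\right) = - 65 \left(\frac{1}{42} - 19\right) = \left(-65\right) \left(- \frac{797}{42}\right) = \frac{51805}{42}$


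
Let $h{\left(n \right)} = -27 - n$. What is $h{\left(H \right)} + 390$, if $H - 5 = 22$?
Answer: $336$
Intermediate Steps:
$H = 27$ ($H = 5 + 22 = 27$)
$h{\left(H \right)} + 390 = \left(-27 - 27\right) + 390 = -54 + 390 = 336$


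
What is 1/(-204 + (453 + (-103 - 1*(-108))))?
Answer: 1/254 ≈ 0.0039370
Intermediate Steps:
1/(-204 + (453 + (-103 - 1*(-108)))) = 1/(-204 + (453 + (-103 + 108))) = 1/(-204 + (453 + 5)) = 1/(-204 + 458) = 1/254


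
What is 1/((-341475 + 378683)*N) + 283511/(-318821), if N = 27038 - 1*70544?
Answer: -458939455610549/516098268058608 ≈ -0.88925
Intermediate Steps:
N = -43506 (N = 27038 - 70544 = -43506)
1/((-341475 + 378683)*N) + 283511/(-318821) = 1/((-341475 + 378683)*(-43506)) + 283511/(-318821) = -1/43506/37208 + 283511*(-1/318821) = (1/37208)*(-1/43506) - 283511/318821 = -1/1618771248 - 283511/318821 = -458939455610549/516098268058608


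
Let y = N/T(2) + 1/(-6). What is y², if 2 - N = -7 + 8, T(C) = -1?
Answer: 49/36 ≈ 1.3611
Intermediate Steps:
N = 1 (N = 2 - (-7 + 8) = 2 - 1*1 = 2 - 1 = 1)
y = -7/6 (y = 1/(-1) + 1/(-6) = 1*(-1) + 1*(-⅙) = -1 - ⅙ = -7/6 ≈ -1.1667)
y² = (-7/6)² = 49/36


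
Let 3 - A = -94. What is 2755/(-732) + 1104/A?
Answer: 540893/71004 ≈ 7.6178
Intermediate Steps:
A = 97 (A = 3 - 1*(-94) = 3 + 94 = 97)
2755/(-732) + 1104/A = 2755/(-732) + 1104/97 = 2755*(-1/732) + 1104*(1/97) = -2755/732 + 1104/97 = 540893/71004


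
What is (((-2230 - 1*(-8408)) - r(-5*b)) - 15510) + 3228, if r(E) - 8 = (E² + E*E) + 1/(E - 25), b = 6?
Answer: -435159/55 ≈ -7912.0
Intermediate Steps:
r(E) = 8 + 1/(-25 + E) + 2*E² (r(E) = 8 + ((E² + E*E) + 1/(E - 25)) = 8 + ((E² + E²) + 1/(-25 + E)) = 8 + (2*E² + 1/(-25 + E)) = 8 + (1/(-25 + E) + 2*E²) = 8 + 1/(-25 + E) + 2*E²)
(((-2230 - 1*(-8408)) - r(-5*b)) - 15510) + 3228 = (((-2230 - 1*(-8408)) - (-199 - 50*(-5*6)² + 2*(-5*6)³ + 8*(-5*6))/(-25 - 5*6)) - 15510) + 3228 = (((-2230 + 8408) - (-199 - 50*(-30)² + 2*(-30)³ + 8*(-30))/(-25 - 30)) - 15510) + 3228 = ((6178 - (-199 - 50*900 + 2*(-27000) - 240)/(-55)) - 15510) + 3228 = ((6178 - (-1)*(-199 - 45000 - 54000 - 240)/55) - 15510) + 3228 = ((6178 - (-1)*(-99439)/55) - 15510) + 3228 = ((6178 - 1*99439/55) - 15510) + 3228 = ((6178 - 99439/55) - 15510) + 3228 = (240351/55 - 15510) + 3228 = -612699/55 + 3228 = -435159/55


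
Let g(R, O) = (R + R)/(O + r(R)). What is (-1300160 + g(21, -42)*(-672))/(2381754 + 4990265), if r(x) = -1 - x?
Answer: -1299719/7372019 ≈ -0.17630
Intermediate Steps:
g(R, O) = 2*R/(-1 + O - R) (g(R, O) = (R + R)/(O + (-1 - R)) = (2*R)/(-1 + O - R) = 2*R/(-1 + O - R))
(-1300160 + g(21, -42)*(-672))/(2381754 + 4990265) = (-1300160 + (2*21/(-1 - 42 - 1*21))*(-672))/(2381754 + 4990265) = (-1300160 + (2*21/(-1 - 42 - 21))*(-672))/7372019 = (-1300160 + (2*21/(-64))*(-672))*(1/7372019) = (-1300160 + (2*21*(-1/64))*(-672))*(1/7372019) = (-1300160 - 21/32*(-672))*(1/7372019) = (-1300160 + 441)*(1/7372019) = -1299719*1/7372019 = -1299719/7372019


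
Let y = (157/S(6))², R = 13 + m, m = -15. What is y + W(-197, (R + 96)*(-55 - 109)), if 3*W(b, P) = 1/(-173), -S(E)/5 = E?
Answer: 4263977/155700 ≈ 27.386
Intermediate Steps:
S(E) = -5*E
R = -2 (R = 13 - 15 = -2)
W(b, P) = -1/519 (W(b, P) = (⅓)/(-173) = (⅓)*(-1/173) = -1/519)
y = 24649/900 (y = (157/((-5*6)))² = (157/(-30))² = (157*(-1/30))² = (-157/30)² = 24649/900 ≈ 27.388)
y + W(-197, (R + 96)*(-55 - 109)) = 24649/900 - 1/519 = 4263977/155700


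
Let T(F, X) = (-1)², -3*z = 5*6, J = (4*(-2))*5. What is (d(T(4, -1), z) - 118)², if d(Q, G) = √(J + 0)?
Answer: 13884 - 472*I*√10 ≈ 13884.0 - 1492.6*I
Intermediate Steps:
J = -40 (J = -8*5 = -40)
z = -10 (z = -5*6/3 = -⅓*30 = -10)
T(F, X) = 1
d(Q, G) = 2*I*√10 (d(Q, G) = √(-40 + 0) = √(-40) = 2*I*√10)
(d(T(4, -1), z) - 118)² = (2*I*√10 - 118)² = (-118 + 2*I*√10)²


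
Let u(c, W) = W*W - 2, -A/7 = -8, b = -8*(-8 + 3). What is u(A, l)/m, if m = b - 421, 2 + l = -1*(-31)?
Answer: -839/381 ≈ -2.2021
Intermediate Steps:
b = 40 (b = -8*(-5) = 40)
l = 29 (l = -2 - 1*(-31) = -2 + 31 = 29)
A = 56 (A = -7*(-8) = 56)
u(c, W) = -2 + W² (u(c, W) = W² - 2 = -2 + W²)
m = -381 (m = 40 - 421 = -381)
u(A, l)/m = (-2 + 29²)/(-381) = (-2 + 841)*(-1/381) = 839*(-1/381) = -839/381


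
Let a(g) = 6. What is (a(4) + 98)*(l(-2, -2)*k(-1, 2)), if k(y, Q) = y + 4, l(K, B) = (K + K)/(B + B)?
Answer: 312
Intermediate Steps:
l(K, B) = K/B (l(K, B) = (2*K)/((2*B)) = (2*K)*(1/(2*B)) = K/B)
k(y, Q) = 4 + y
(a(4) + 98)*(l(-2, -2)*k(-1, 2)) = (6 + 98)*((-2/(-2))*(4 - 1)) = 104*(-2*(-½)*3) = 104*(1*3) = 104*3 = 312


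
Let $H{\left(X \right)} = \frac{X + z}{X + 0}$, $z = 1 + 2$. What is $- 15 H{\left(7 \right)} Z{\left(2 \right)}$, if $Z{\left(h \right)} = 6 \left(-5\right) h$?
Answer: $\frac{9000}{7} \approx 1285.7$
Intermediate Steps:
$z = 3$
$Z{\left(h \right)} = - 30 h$
$H{\left(X \right)} = \frac{3 + X}{X}$ ($H{\left(X \right)} = \frac{X + 3}{X + 0} = \frac{3 + X}{X}$)
$- 15 H{\left(7 \right)} Z{\left(2 \right)} = - 15 \frac{3 + 7}{7} \left(\left(-30\right) 2\right) = - 15 \cdot \frac{1}{7} \cdot 10 \left(-60\right) = \left(-15\right) \frac{10}{7} \left(-60\right) = \left(- \frac{150}{7}\right) \left(-60\right) = \frac{9000}{7}$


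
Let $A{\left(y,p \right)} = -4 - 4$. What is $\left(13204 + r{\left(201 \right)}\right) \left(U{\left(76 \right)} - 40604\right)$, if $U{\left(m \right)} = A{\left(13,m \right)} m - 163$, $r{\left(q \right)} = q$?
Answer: $-554631875$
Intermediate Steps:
$A{\left(y,p \right)} = -8$
$U{\left(m \right)} = -163 - 8 m$ ($U{\left(m \right)} = - 8 m - 163 = -163 - 8 m$)
$\left(13204 + r{\left(201 \right)}\right) \left(U{\left(76 \right)} - 40604\right) = \left(13204 + 201\right) \left(\left(-163 - 608\right) - 40604\right) = 13405 \left(\left(-163 - 608\right) - 40604\right) = 13405 \left(-771 - 40604\right) = 13405 \left(-41375\right) = -554631875$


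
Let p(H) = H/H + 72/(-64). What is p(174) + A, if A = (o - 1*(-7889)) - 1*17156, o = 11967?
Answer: 21599/8 ≈ 2699.9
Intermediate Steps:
p(H) = -⅛ (p(H) = 1 + 72*(-1/64) = 1 - 9/8 = -⅛)
A = 2700 (A = (11967 - 1*(-7889)) - 1*17156 = (11967 + 7889) - 17156 = 19856 - 17156 = 2700)
p(174) + A = -⅛ + 2700 = 21599/8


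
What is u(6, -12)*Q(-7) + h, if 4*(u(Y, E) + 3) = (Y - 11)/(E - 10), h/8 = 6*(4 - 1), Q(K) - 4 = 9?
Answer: 9305/88 ≈ 105.74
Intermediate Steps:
Q(K) = 13 (Q(K) = 4 + 9 = 13)
h = 144 (h = 8*(6*(4 - 1)) = 8*(6*3) = 8*18 = 144)
u(Y, E) = -3 + (-11 + Y)/(4*(-10 + E)) (u(Y, E) = -3 + ((Y - 11)/(E - 10))/4 = -3 + ((-11 + Y)/(-10 + E))/4 = -3 + (-11 + Y)/(4*(-10 + E)))
u(6, -12)*Q(-7) + h = ((109 + 6 - 12*(-12))/(4*(-10 - 12)))*13 + 144 = ((¼)*(109 + 6 + 144)/(-22))*13 + 144 = ((¼)*(-1/22)*259)*13 + 144 = -259/88*13 + 144 = -3367/88 + 144 = 9305/88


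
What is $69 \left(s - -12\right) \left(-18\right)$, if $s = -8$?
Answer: $-4968$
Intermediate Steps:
$69 \left(s - -12\right) \left(-18\right) = 69 \left(-8 - -12\right) \left(-18\right) = 69 \left(-8 + 12\right) \left(-18\right) = 69 \cdot 4 \left(-18\right) = 276 \left(-18\right) = -4968$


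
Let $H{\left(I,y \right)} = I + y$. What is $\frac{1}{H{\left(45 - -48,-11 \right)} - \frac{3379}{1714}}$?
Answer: $\frac{1714}{137169} \approx 0.012496$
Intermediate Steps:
$\frac{1}{H{\left(45 - -48,-11 \right)} - \frac{3379}{1714}} = \frac{1}{\left(\left(45 - -48\right) - 11\right) - \frac{3379}{1714}} = \frac{1}{\left(\left(45 + 48\right) - 11\right) - \frac{3379}{1714}} = \frac{1}{\left(93 - 11\right) - \frac{3379}{1714}} = \frac{1}{82 - \frac{3379}{1714}} = \frac{1}{\frac{137169}{1714}} = \frac{1714}{137169}$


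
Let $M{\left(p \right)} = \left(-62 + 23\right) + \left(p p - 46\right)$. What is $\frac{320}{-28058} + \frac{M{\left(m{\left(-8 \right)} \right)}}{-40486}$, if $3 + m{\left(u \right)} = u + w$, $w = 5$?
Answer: $- \frac{5790339}{567978094} \approx -0.010195$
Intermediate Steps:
$m{\left(u \right)} = 2 + u$ ($m{\left(u \right)} = -3 + \left(u + 5\right) = -3 + \left(5 + u\right) = 2 + u$)
$M{\left(p \right)} = -85 + p^{2}$ ($M{\left(p \right)} = -39 + \left(p^{2} - 46\right) = -39 + \left(-46 + p^{2}\right) = -85 + p^{2}$)
$\frac{320}{-28058} + \frac{M{\left(m{\left(-8 \right)} \right)}}{-40486} = \frac{320}{-28058} + \frac{-85 + \left(2 - 8\right)^{2}}{-40486} = 320 \left(- \frac{1}{28058}\right) + \left(-85 + \left(-6\right)^{2}\right) \left(- \frac{1}{40486}\right) = - \frac{160}{14029} + \left(-85 + 36\right) \left(- \frac{1}{40486}\right) = - \frac{160}{14029} - - \frac{49}{40486} = - \frac{160}{14029} + \frac{49}{40486} = - \frac{5790339}{567978094}$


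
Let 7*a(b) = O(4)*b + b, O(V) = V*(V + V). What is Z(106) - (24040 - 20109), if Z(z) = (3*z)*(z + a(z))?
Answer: 1320803/7 ≈ 1.8869e+5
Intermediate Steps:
O(V) = 2*V² (O(V) = V*(2*V) = 2*V²)
a(b) = 33*b/7 (a(b) = ((2*4²)*b + b)/7 = ((2*16)*b + b)/7 = (32*b + b)/7 = (33*b)/7 = 33*b/7)
Z(z) = 120*z²/7 (Z(z) = (3*z)*(z + 33*z/7) = (3*z)*(40*z/7) = 120*z²/7)
Z(106) - (24040 - 20109) = (120/7)*106² - (24040 - 20109) = (120/7)*11236 - 1*3931 = 1348320/7 - 3931 = 1320803/7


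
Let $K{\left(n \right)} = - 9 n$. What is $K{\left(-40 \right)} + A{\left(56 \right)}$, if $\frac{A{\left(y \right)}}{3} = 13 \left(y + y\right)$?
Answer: $4728$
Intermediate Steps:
$A{\left(y \right)} = 78 y$ ($A{\left(y \right)} = 3 \cdot 13 \left(y + y\right) = 3 \cdot 13 \cdot 2 y = 3 \cdot 26 y = 78 y$)
$K{\left(-40 \right)} + A{\left(56 \right)} = \left(-9\right) \left(-40\right) + 78 \cdot 56 = 360 + 4368 = 4728$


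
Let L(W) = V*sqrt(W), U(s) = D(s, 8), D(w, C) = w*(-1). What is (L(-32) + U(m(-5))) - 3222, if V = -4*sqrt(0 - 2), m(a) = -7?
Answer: -3183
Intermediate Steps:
D(w, C) = -w
U(s) = -s
V = -4*I*sqrt(2) ≈ -5.6569*I
L(W) = -4*I*sqrt(2)*sqrt(W) (L(W) = (-4*I*sqrt(2))*sqrt(W) = -4*I*sqrt(2)*sqrt(W))
(L(-32) + U(m(-5))) - 3222 = (-4*I*sqrt(2)*sqrt(-32) - 1*(-7)) - 3222 = (-4*I*sqrt(2)*4*I*sqrt(2) + 7) - 3222 = (32 + 7) - 3222 = 39 - 3222 = -3183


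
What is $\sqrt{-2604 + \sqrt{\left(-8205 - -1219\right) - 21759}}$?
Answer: $\sqrt{-2604 + i \sqrt{28745}} \approx 1.6604 + 51.056 i$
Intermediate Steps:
$\sqrt{-2604 + \sqrt{\left(-8205 - -1219\right) - 21759}} = \sqrt{-2604 + \sqrt{\left(-8205 + 1219\right) - 21759}} = \sqrt{-2604 + \sqrt{-6986 - 21759}} = \sqrt{-2604 + \sqrt{-28745}} = \sqrt{-2604 + i \sqrt{28745}}$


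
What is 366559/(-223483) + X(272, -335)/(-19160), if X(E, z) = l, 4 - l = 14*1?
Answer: -702103561/428193428 ≈ -1.6397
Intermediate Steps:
l = -10 (l = 4 - 14 = -10)
X(E, z) = -10
366559/(-223483) + X(272, -335)/(-19160) = 366559/(-223483) - 10/(-19160) = 366559*(-1/223483) - 10*(-1/19160) = -366559/223483 + 1/1916 = -702103561/428193428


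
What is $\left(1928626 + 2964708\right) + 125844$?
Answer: $5019178$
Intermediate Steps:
$\left(1928626 + 2964708\right) + 125844 = 4893334 + 125844 = 5019178$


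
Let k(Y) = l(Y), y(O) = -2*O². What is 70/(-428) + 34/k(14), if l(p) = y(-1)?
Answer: -3673/214 ≈ -17.164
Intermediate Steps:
l(p) = -2 (l(p) = -2*(-1)² = -2*1 = -2)
k(Y) = -2
70/(-428) + 34/k(14) = 70/(-428) + 34/(-2) = 70*(-1/428) + 34*(-½) = -35/214 - 17 = -3673/214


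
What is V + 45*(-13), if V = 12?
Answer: -573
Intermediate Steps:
V + 45*(-13) = 12 + 45*(-13) = 12 - 585 = -573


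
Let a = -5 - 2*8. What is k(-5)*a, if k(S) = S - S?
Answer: 0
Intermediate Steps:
k(S) = 0
a = -21 (a = -5 - 16 = -21)
k(-5)*a = 0*(-21) = 0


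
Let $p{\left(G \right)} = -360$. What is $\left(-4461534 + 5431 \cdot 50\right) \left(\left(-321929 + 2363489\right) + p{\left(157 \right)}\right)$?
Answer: $-8552595340800$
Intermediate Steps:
$\left(-4461534 + 5431 \cdot 50\right) \left(\left(-321929 + 2363489\right) + p{\left(157 \right)}\right) = \left(-4461534 + 5431 \cdot 50\right) \left(\left(-321929 + 2363489\right) - 360\right) = \left(-4461534 + 271550\right) \left(2041560 - 360\right) = \left(-4189984\right) 2041200 = -8552595340800$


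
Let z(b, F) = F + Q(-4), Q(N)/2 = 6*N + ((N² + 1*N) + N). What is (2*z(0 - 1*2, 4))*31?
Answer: -1736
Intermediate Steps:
Q(N) = 2*N² + 16*N (Q(N) = 2*(6*N + ((N² + 1*N) + N)) = 2*(6*N + ((N² + N) + N)) = 2*(6*N + ((N + N²) + N)) = 2*(6*N + (N² + 2*N)) = 2*(N² + 8*N) = 2*N² + 16*N)
z(b, F) = -32 + F (z(b, F) = F + 2*(-4)*(8 - 4) = F + 2*(-4)*4 = F - 32 = -32 + F)
(2*z(0 - 1*2, 4))*31 = (2*(-32 + 4))*31 = (2*(-28))*31 = -56*31 = -1736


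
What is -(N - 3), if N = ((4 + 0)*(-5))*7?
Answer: 143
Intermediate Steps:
N = -140 (N = (4*(-5))*7 = -20*7 = -140)
-(N - 3) = -(-140 - 3) = -1*(-143) = 143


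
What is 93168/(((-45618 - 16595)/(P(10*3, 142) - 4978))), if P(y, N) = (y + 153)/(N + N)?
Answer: 32924849148/4417123 ≈ 7453.9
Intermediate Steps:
P(y, N) = (153 + y)/(2*N) (P(y, N) = (153 + y)/((2*N)) = (153 + y)*(1/(2*N)) = (153 + y)/(2*N))
93168/(((-45618 - 16595)/(P(10*3, 142) - 4978))) = 93168/(((-45618 - 16595)/((½)*(153 + 10*3)/142 - 4978))) = 93168/((-62213/((½)*(1/142)*(153 + 30) - 4978))) = 93168/((-62213/((½)*(1/142)*183 - 4978))) = 93168/((-62213/(183/284 - 4978))) = 93168/((-62213/(-1413569/284))) = 93168/((-62213*(-284/1413569))) = 93168/(17668492/1413569) = 93168*(1413569/17668492) = 32924849148/4417123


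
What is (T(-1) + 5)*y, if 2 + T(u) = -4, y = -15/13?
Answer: 15/13 ≈ 1.1538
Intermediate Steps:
y = -15/13 (y = -15*1/13 = -15/13 ≈ -1.1538)
T(u) = -6 (T(u) = -2 - 4 = -6)
(T(-1) + 5)*y = (-6 + 5)*(-15/13) = -1*(-15/13) = 15/13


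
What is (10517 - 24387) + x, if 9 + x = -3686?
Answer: -17565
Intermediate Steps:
x = -3695 (x = -9 - 3686 = -3695)
(10517 - 24387) + x = (10517 - 24387) - 3695 = -13870 - 3695 = -17565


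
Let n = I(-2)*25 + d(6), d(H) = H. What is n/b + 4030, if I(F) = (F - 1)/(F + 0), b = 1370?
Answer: 11042287/2740 ≈ 4030.0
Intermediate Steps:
I(F) = (-1 + F)/F
n = 87/2 (n = ((-1 - 2)/(-2))*25 + 6 = -1/2*(-3)*25 + 6 = (3/2)*25 + 6 = 75/2 + 6 = 87/2 ≈ 43.500)
n/b + 4030 = (87/2)/1370 + 4030 = (87/2)*(1/1370) + 4030 = 87/2740 + 4030 = 11042287/2740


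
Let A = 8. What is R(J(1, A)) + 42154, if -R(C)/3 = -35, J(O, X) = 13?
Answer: 42259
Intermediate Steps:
R(C) = 105 (R(C) = -3*(-35) = 105)
R(J(1, A)) + 42154 = 105 + 42154 = 42259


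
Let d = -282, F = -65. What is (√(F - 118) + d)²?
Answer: (282 - I*√183)² ≈ 79341.0 - 7629.6*I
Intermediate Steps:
(√(F - 118) + d)² = (√(-65 - 118) - 282)² = (√(-183) - 282)² = (I*√183 - 282)² = (-282 + I*√183)²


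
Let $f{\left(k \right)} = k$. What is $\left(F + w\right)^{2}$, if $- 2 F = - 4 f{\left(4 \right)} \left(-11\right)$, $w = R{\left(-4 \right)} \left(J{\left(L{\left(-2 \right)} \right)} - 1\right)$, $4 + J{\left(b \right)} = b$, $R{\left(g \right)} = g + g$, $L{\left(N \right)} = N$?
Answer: $1024$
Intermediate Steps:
$R{\left(g \right)} = 2 g$
$J{\left(b \right)} = -4 + b$
$w = 56$ ($w = 2 \left(-4\right) \left(\left(-4 - 2\right) - 1\right) = - 8 \left(-6 - 1\right) = \left(-8\right) \left(-7\right) = 56$)
$F = -88$ ($F = - \frac{\left(-4\right) 4 \left(-11\right)}{2} = - \frac{\left(-16\right) \left(-11\right)}{2} = \left(- \frac{1}{2}\right) 176 = -88$)
$\left(F + w\right)^{2} = \left(-88 + 56\right)^{2} = \left(-32\right)^{2} = 1024$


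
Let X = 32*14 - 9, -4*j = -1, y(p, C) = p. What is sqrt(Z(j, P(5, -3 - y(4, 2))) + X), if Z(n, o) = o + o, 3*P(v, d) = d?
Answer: sqrt(3909)/3 ≈ 20.841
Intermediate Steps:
P(v, d) = d/3
j = 1/4 (j = -1/4*(-1) = 1/4 ≈ 0.25000)
X = 439 (X = 448 - 9 = 439)
Z(n, o) = 2*o
sqrt(Z(j, P(5, -3 - y(4, 2))) + X) = sqrt(2*((-3 - 1*4)/3) + 439) = sqrt(2*((-3 - 4)/3) + 439) = sqrt(2*((1/3)*(-7)) + 439) = sqrt(2*(-7/3) + 439) = sqrt(-14/3 + 439) = sqrt(1303/3) = sqrt(3909)/3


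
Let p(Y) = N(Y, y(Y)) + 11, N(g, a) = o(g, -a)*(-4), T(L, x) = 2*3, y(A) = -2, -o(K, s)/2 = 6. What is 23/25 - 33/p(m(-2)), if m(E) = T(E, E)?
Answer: 532/1475 ≈ 0.36068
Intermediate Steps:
o(K, s) = -12 (o(K, s) = -2*6 = -12)
T(L, x) = 6
N(g, a) = 48 (N(g, a) = -12*(-4) = 48)
m(E) = 6
p(Y) = 59 (p(Y) = 48 + 11 = 59)
23/25 - 33/p(m(-2)) = 23/25 - 33/59 = 532/1475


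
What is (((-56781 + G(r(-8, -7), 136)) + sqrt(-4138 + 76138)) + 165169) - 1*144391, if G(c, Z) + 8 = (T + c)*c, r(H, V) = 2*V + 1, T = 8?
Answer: -35946 + 120*sqrt(5) ≈ -35678.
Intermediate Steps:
r(H, V) = 1 + 2*V
G(c, Z) = -8 + c*(8 + c) (G(c, Z) = -8 + (8 + c)*c = -8 + c*(8 + c))
(((-56781 + G(r(-8, -7), 136)) + sqrt(-4138 + 76138)) + 165169) - 1*144391 = (((-56781 + (-8 + (1 + 2*(-7))**2 + 8*(1 + 2*(-7)))) + sqrt(-4138 + 76138)) + 165169) - 1*144391 = (((-56781 + (-8 + (1 - 14)**2 + 8*(1 - 14))) + sqrt(72000)) + 165169) - 144391 = (((-56781 + (-8 + (-13)**2 + 8*(-13))) + 120*sqrt(5)) + 165169) - 144391 = (((-56781 + (-8 + 169 - 104)) + 120*sqrt(5)) + 165169) - 144391 = (((-56781 + 57) + 120*sqrt(5)) + 165169) - 144391 = ((-56724 + 120*sqrt(5)) + 165169) - 144391 = (108445 + 120*sqrt(5)) - 144391 = -35946 + 120*sqrt(5)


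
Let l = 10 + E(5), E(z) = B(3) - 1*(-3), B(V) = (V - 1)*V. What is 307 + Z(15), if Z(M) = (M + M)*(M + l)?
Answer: 1327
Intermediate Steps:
B(V) = V*(-1 + V) (B(V) = (-1 + V)*V = V*(-1 + V))
E(z) = 9 (E(z) = 3*(-1 + 3) - 1*(-3) = 3*2 + 3 = 6 + 3 = 9)
l = 19 (l = 10 + 9 = 19)
Z(M) = 2*M*(19 + M) (Z(M) = (M + M)*(M + 19) = (2*M)*(19 + M) = 2*M*(19 + M))
307 + Z(15) = 307 + 2*15*(19 + 15) = 307 + 2*15*34 = 307 + 1020 = 1327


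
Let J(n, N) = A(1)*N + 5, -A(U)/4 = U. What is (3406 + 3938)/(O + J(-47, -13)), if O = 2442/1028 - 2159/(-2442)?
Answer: 2304525168/18909281 ≈ 121.87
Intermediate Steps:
A(U) = -4*U
O = 1022852/313797 (O = 2442*(1/1028) - 2159*(-1/2442) = 1221/514 + 2159/2442 = 1022852/313797 ≈ 3.2596)
J(n, N) = 5 - 4*N (J(n, N) = (-4*1)*N + 5 = -4*N + 5 = 5 - 4*N)
(3406 + 3938)/(O + J(-47, -13)) = (3406 + 3938)/(1022852/313797 + (5 - 4*(-13))) = 7344/(1022852/313797 + (5 + 52)) = 7344/(1022852/313797 + 57) = 7344/(18909281/313797) = 7344*(313797/18909281) = 2304525168/18909281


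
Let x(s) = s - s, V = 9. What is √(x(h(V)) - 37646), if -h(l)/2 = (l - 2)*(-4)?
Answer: I*√37646 ≈ 194.03*I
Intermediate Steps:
h(l) = -16 + 8*l (h(l) = -2*(l - 2)*(-4) = -2*(-2 + l)*(-4) = -2*(8 - 4*l) = -16 + 8*l)
x(s) = 0
√(x(h(V)) - 37646) = √(0 - 37646) = √(-37646) = I*√37646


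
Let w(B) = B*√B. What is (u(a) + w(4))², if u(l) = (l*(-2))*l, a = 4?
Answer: 576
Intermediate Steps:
w(B) = B^(3/2)
u(l) = -2*l² (u(l) = (-2*l)*l = -2*l²)
(u(a) + w(4))² = (-2*4² + 4^(3/2))² = (-2*16 + 8)² = (-32 + 8)² = (-24)² = 576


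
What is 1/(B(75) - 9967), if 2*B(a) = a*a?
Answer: -2/14309 ≈ -0.00013977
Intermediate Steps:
B(a) = a²/2 (B(a) = (a*a)/2 = a²/2)
1/(B(75) - 9967) = 1/((½)*75² - 9967) = 1/((½)*5625 - 9967) = 1/(5625/2 - 9967) = 1/(-14309/2) = -2/14309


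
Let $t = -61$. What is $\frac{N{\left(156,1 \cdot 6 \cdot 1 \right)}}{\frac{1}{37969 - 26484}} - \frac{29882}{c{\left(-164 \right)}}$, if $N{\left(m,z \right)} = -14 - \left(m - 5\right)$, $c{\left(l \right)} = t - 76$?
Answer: $- \frac{259588543}{137} \approx -1.8948 \cdot 10^{6}$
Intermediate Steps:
$c{\left(l \right)} = -137$ ($c{\left(l \right)} = -61 - 76 = -137$)
$N{\left(m,z \right)} = -9 - m$ ($N{\left(m,z \right)} = -14 - \left(-5 + m\right) = -9 - m$)
$\frac{N{\left(156,1 \cdot 6 \cdot 1 \right)}}{\frac{1}{37969 - 26484}} - \frac{29882}{c{\left(-164 \right)}} = \frac{-9 - 156}{\frac{1}{37969 - 26484}} - \frac{29882}{-137} = \frac{-9 - 156}{\frac{1}{11485}} - - \frac{29882}{137} = - 165 \frac{1}{\frac{1}{11485}} + \frac{29882}{137} = \left(-165\right) 11485 + \frac{29882}{137} = -1895025 + \frac{29882}{137} = - \frac{259588543}{137}$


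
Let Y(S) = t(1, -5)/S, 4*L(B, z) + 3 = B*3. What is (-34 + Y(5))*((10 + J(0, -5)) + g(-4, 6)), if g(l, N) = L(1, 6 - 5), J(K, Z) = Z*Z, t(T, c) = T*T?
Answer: -1183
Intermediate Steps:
t(T, c) = T²
J(K, Z) = Z²
L(B, z) = -¾ + 3*B/4 (L(B, z) = -¾ + (B*3)/4 = -¾ + (3*B)/4 = -¾ + 3*B/4)
g(l, N) = 0 (g(l, N) = -¾ + (¾)*1 = -¾ + ¾ = 0)
Y(S) = 1/S (Y(S) = 1²/S = 1/S)
(-34 + Y(5))*((10 + J(0, -5)) + g(-4, 6)) = (-34 + 1/5)*((10 + (-5)²) + 0) = (-34 + ⅕)*((10 + 25) + 0) = -169*(35 + 0)/5 = -169/5*35 = -1183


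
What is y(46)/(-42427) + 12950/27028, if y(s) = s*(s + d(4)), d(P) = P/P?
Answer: 8465433/19770982 ≈ 0.42817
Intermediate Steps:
d(P) = 1
y(s) = s*(1 + s) (y(s) = s*(s + 1) = s*(1 + s))
y(46)/(-42427) + 12950/27028 = (46*(1 + 46))/(-42427) + 12950/27028 = (46*47)*(-1/42427) + 12950*(1/27028) = 2162*(-1/42427) + 6475/13514 = -2162/42427 + 6475/13514 = 8465433/19770982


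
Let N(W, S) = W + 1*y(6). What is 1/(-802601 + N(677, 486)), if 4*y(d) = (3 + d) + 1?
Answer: -2/1603843 ≈ -1.2470e-6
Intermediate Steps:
y(d) = 1 + d/4 (y(d) = ((3 + d) + 1)/4 = (4 + d)/4 = 1 + d/4)
N(W, S) = 5/2 + W (N(W, S) = W + 1*(1 + (1/4)*6) = W + 1*(1 + 3/2) = W + 1*(5/2) = W + 5/2 = 5/2 + W)
1/(-802601 + N(677, 486)) = 1/(-802601 + (5/2 + 677)) = 1/(-802601 + 1359/2) = 1/(-1603843/2) = -2/1603843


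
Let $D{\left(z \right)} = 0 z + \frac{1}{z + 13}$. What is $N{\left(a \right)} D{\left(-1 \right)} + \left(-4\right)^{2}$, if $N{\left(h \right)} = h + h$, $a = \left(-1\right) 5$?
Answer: $\frac{91}{6} \approx 15.167$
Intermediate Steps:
$a = -5$
$N{\left(h \right)} = 2 h$
$D{\left(z \right)} = \frac{1}{13 + z}$ ($D{\left(z \right)} = 0 + \frac{1}{13 + z} = \frac{1}{13 + z}$)
$N{\left(a \right)} D{\left(-1 \right)} + \left(-4\right)^{2} = \frac{2 \left(-5\right)}{13 - 1} + \left(-4\right)^{2} = - \frac{10}{12} + 16 = \left(-10\right) \frac{1}{12} + 16 = - \frac{5}{6} + 16 = \frac{91}{6}$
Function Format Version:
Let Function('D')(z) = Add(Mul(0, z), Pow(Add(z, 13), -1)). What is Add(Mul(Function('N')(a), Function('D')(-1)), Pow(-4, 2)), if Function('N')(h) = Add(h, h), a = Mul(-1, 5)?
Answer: Rational(91, 6) ≈ 15.167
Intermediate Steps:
a = -5
Function('N')(h) = Mul(2, h)
Function('D')(z) = Pow(Add(13, z), -1) (Function('D')(z) = Add(0, Pow(Add(13, z), -1)) = Pow(Add(13, z), -1))
Add(Mul(Function('N')(a), Function('D')(-1)), Pow(-4, 2)) = Add(Mul(Mul(2, -5), Pow(Add(13, -1), -1)), Pow(-4, 2)) = Add(Mul(-10, Pow(12, -1)), 16) = Add(Mul(-10, Rational(1, 12)), 16) = Add(Rational(-5, 6), 16) = Rational(91, 6)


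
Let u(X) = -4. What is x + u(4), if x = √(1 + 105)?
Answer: -4 + √106 ≈ 6.2956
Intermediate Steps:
x = √106 ≈ 10.296
x + u(4) = √106 - 4 = -4 + √106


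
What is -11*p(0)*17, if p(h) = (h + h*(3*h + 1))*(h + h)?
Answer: 0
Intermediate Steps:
p(h) = 2*h*(h + h*(1 + 3*h)) (p(h) = (h + h*(1 + 3*h))*(2*h) = 2*h*(h + h*(1 + 3*h)))
-11*p(0)*17 = -11*0²*(4 + 6*0)*17 = -0*(4 + 0)*17 = -0*4*17 = -11*0*17 = 0*17 = 0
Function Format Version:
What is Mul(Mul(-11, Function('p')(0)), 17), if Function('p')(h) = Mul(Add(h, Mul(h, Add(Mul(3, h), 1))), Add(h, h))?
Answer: 0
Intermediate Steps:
Function('p')(h) = Mul(2, h, Add(h, Mul(h, Add(1, Mul(3, h))))) (Function('p')(h) = Mul(Add(h, Mul(h, Add(1, Mul(3, h)))), Mul(2, h)) = Mul(2, h, Add(h, Mul(h, Add(1, Mul(3, h))))))
Mul(Mul(-11, Function('p')(0)), 17) = Mul(Mul(-11, Mul(Pow(0, 2), Add(4, Mul(6, 0)))), 17) = Mul(Mul(-11, Mul(0, Add(4, 0))), 17) = Mul(Mul(-11, Mul(0, 4)), 17) = Mul(Mul(-11, 0), 17) = Mul(0, 17) = 0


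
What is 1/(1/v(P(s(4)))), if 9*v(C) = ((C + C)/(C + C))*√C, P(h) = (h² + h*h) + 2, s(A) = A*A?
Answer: √514/9 ≈ 2.5191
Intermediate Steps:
s(A) = A²
P(h) = 2 + 2*h² (P(h) = (h² + h²) + 2 = 2*h² + 2 = 2 + 2*h²)
v(C) = √C/9 (v(C) = (((C + C)/(C + C))*√C)/9 = (((2*C)/((2*C)))*√C)/9 = (((2*C)*(1/(2*C)))*√C)/9 = (1*√C)/9 = √C/9)
1/(1/v(P(s(4)))) = 1/(1/(√(2 + 2*(4²)²)/9)) = 1/(1/(√(2 + 2*16²)/9)) = 1/(1/(√(2 + 2*256)/9)) = 1/(1/(√(2 + 512)/9)) = 1/(1/(√514/9)) = 1/(9*√514/514) = √514/9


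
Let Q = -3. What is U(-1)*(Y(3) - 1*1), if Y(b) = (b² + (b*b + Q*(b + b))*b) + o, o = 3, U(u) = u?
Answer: 16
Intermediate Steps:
Y(b) = 3 + b² + b*(b² - 6*b) (Y(b) = (b² + (b*b - 3*(b + b))*b) + 3 = (b² + (b² - 6*b)*b) + 3 = (b² + b*(b² - 6*b)) + 3 = 3 + b² + b*(b² - 6*b))
U(-1)*(Y(3) - 1*1) = -((3 + 3³ - 5*3²) - 1*1) = -((3 + 27 - 5*9) - 1) = -((3 + 27 - 45) - 1) = -(-15 - 1) = -1*(-16) = 16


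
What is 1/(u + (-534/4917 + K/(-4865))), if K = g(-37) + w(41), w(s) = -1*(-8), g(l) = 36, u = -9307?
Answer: -7973735/74212489731 ≈ -0.00010744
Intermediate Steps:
w(s) = 8
K = 44 (K = 36 + 8 = 44)
1/(u + (-534/4917 + K/(-4865))) = 1/(-9307 + (-534/4917 + 44/(-4865))) = 1/(-9307 + (-534*1/4917 + 44*(-1/4865))) = 1/(-9307 + (-178/1639 - 44/4865)) = 1/(-9307 - 938086/7973735) = 1/(-74212489731/7973735) = -7973735/74212489731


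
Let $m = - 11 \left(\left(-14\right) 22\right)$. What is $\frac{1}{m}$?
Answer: $\frac{1}{3388} \approx 0.00029516$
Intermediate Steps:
$m = 3388$ ($m = \left(-11\right) \left(-308\right) = 3388$)
$\frac{1}{m} = \frac{1}{3388}$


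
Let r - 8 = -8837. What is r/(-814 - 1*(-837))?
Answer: -8829/23 ≈ -383.87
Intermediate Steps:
r = -8829 (r = 8 - 8837 = -8829)
r/(-814 - 1*(-837)) = -8829/(-814 - 1*(-837)) = -8829/(-814 + 837) = -8829/23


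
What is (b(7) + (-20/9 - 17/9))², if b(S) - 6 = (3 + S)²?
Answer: 840889/81 ≈ 10381.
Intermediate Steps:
b(S) = 6 + (3 + S)²
(b(7) + (-20/9 - 17/9))² = ((6 + (3 + 7)²) + (-20/9 - 17/9))² = ((6 + 10²) + (-20*⅑ - 17*⅑))² = ((6 + 100) + (-20/9 - 17/9))² = (106 - 37/9)² = (917/9)² = 840889/81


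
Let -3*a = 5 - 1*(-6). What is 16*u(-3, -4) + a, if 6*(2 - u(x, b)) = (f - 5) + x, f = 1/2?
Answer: 145/3 ≈ 48.333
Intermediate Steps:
f = 1/2 ≈ 0.50000
u(x, b) = 11/4 - x/6 (u(x, b) = 2 - ((1/2 - 5) + x)/6 = 2 - (-9/2 + x)/6 = 2 + (3/4 - x/6) = 11/4 - x/6)
a = -11/3 (a = -(5 - 1*(-6))/3 = -(5 + 6)/3 = -1/3*11 = -11/3 ≈ -3.6667)
16*u(-3, -4) + a = 16*(11/4 - 1/6*(-3)) - 11/3 = 16*(11/4 + 1/2) - 11/3 = 16*(13/4) - 11/3 = 52 - 11/3 = 145/3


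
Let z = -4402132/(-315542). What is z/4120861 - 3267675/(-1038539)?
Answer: 2124488901571320499/675208582665065909 ≈ 3.1464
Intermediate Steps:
z = 2201066/157771 (z = -4402132*(-1/315542) = 2201066/157771 ≈ 13.951)
z/4120861 - 3267675/(-1038539) = (2201066/157771)/4120861 - 3267675/(-1038539) = (2201066/157771)*(1/4120861) - 3267675*(-1/1038539) = 2201066/650152360831 + 3267675/1038539 = 2124488901571320499/675208582665065909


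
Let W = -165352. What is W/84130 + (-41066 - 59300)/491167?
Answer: -44829618682/20660939855 ≈ -2.1698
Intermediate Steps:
W/84130 + (-41066 - 59300)/491167 = -165352/84130 + (-41066 - 59300)/491167 = -165352*1/84130 - 100366*1/491167 = -82676/42065 - 100366/491167 = -44829618682/20660939855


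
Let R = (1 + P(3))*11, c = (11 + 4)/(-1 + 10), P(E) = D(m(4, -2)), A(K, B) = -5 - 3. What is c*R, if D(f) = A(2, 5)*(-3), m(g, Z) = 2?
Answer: 1375/3 ≈ 458.33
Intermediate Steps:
A(K, B) = -8
D(f) = 24 (D(f) = -8*(-3) = 24)
P(E) = 24
c = 5/3 (c = 15/9 = 15*(1/9) = 5/3 ≈ 1.6667)
R = 275 (R = (1 + 24)*11 = 25*11 = 275)
c*R = (5/3)*275 = 1375/3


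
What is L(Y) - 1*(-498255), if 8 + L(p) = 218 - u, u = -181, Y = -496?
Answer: 498646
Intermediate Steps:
L(p) = 391 (L(p) = -8 + (218 - 1*(-181)) = -8 + (218 + 181) = -8 + 399 = 391)
L(Y) - 1*(-498255) = 391 - 1*(-498255) = 391 + 498255 = 498646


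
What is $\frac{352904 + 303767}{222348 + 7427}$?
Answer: $\frac{656671}{229775} \approx 2.8579$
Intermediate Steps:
$\frac{352904 + 303767}{222348 + 7427} = \frac{656671}{229775}$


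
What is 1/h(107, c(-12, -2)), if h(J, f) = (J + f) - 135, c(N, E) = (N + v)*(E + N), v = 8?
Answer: 1/28 ≈ 0.035714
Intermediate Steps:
c(N, E) = (8 + N)*(E + N) (c(N, E) = (N + 8)*(E + N) = (8 + N)*(E + N))
h(J, f) = -135 + J + f
1/h(107, c(-12, -2)) = 1/(-135 + 107 + ((-12)**2 + 8*(-2) + 8*(-12) - 2*(-12))) = 1/(-135 + 107 + (144 - 16 - 96 + 24)) = 1/(-135 + 107 + 56) = 1/28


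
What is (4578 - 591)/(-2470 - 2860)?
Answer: -3987/5330 ≈ -0.74803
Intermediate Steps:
(4578 - 591)/(-2470 - 2860) = 3987/(-5330) = 3987*(-1/5330) = -3987/5330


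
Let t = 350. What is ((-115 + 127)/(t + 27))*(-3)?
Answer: -36/377 ≈ -0.095491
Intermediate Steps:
((-115 + 127)/(t + 27))*(-3) = ((-115 + 127)/(350 + 27))*(-3) = (12/377)*(-3) = -36/377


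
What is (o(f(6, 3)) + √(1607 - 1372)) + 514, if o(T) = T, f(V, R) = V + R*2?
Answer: 526 + √235 ≈ 541.33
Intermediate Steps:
f(V, R) = V + 2*R
(o(f(6, 3)) + √(1607 - 1372)) + 514 = ((6 + 2*3) + √(1607 - 1372)) + 514 = ((6 + 6) + √235) + 514 = (12 + √235) + 514 = 526 + √235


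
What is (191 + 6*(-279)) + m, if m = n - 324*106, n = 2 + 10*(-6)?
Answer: -35885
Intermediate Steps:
n = -58 (n = 2 - 60 = -58)
m = -34402 (m = -58 - 324*106 = -58 - 34344 = -34402)
(191 + 6*(-279)) + m = (191 + 6*(-279)) - 34402 = (191 - 1674) - 34402 = -1483 - 34402 = -35885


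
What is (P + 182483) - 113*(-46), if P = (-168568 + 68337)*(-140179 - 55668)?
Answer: 19630128338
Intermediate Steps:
P = 19629940657 (P = -100231*(-195847) = 19629940657)
(P + 182483) - 113*(-46) = (19629940657 + 182483) - 113*(-46) = 19630123140 + 5198 = 19630128338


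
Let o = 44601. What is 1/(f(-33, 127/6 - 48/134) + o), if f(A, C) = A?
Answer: 1/44568 ≈ 2.2438e-5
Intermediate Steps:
1/(f(-33, 127/6 - 48/134) + o) = 1/(-33 + 44601) = 1/44568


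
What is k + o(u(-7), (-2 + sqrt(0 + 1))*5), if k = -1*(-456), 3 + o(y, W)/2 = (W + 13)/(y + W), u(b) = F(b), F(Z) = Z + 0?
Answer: 1346/3 ≈ 448.67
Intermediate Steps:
F(Z) = Z
u(b) = b
o(y, W) = -6 + 2*(13 + W)/(W + y) (o(y, W) = -6 + 2*((W + 13)/(y + W)) = -6 + 2*((13 + W)/(W + y)) = -6 + 2*(13 + W)/(W + y))
k = 456
k + o(u(-7), (-2 + sqrt(0 + 1))*5) = 456 + 2*(13 - 3*(-7) - 2*(-2 + sqrt(0 + 1))*5)/((-2 + sqrt(0 + 1))*5 - 7) = 456 + 2*(13 + 21 - 2*(-2 + sqrt(1))*5)/((-2 + sqrt(1))*5 - 7) = 456 + 2*(13 + 21 - 2*(-2 + 1)*5)/((-2 + 1)*5 - 7) = 456 + 2*(13 + 21 - (-2)*5)/(-1*5 - 7) = 456 + 2*(13 + 21 - 2*(-5))/(-5 - 7) = 456 + 2*(13 + 21 + 10)/(-12) = 456 + 2*(-1/12)*44 = 456 - 22/3 = 1346/3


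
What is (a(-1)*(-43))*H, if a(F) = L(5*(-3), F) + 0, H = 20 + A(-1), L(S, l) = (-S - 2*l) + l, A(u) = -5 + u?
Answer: -9632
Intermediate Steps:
L(S, l) = -S - l
H = 14 (H = 20 + (-5 - 1) = 20 - 6 = 14)
a(F) = 15 - F (a(F) = (-5*(-3) - F) + 0 = (-1*(-15) - F) + 0 = (15 - F) + 0 = 15 - F)
(a(-1)*(-43))*H = ((15 - 1*(-1))*(-43))*14 = ((15 + 1)*(-43))*14 = (16*(-43))*14 = -688*14 = -9632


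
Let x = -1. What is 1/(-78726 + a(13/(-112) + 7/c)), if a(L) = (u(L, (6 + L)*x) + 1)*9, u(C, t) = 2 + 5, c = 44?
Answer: -1/78654 ≈ -1.2714e-5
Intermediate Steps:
u(C, t) = 7
a(L) = 72 (a(L) = (7 + 1)*9 = 8*9 = 72)
1/(-78726 + a(13/(-112) + 7/c)) = 1/(-78726 + 72) = 1/(-78654) = -1/78654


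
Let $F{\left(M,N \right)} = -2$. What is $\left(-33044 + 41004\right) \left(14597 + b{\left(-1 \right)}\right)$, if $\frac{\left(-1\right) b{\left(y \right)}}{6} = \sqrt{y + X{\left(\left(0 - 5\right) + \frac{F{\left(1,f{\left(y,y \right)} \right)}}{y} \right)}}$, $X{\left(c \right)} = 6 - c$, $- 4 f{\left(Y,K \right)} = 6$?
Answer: $116192120 - 95520 \sqrt{2} \approx 1.1606 \cdot 10^{8}$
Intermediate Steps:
$f{\left(Y,K \right)} = - \frac{3}{2}$ ($f{\left(Y,K \right)} = \left(- \frac{1}{4}\right) 6 = - \frac{3}{2}$)
$b{\left(y \right)} = - 6 \sqrt{11 + y + \frac{2}{y}}$ ($b{\left(y \right)} = - 6 \sqrt{y + \left(6 - \left(\left(0 - 5\right) - \frac{2}{y}\right)\right)} = - 6 \sqrt{y + \left(6 - \left(-5 - \frac{2}{y}\right)\right)} = - 6 \sqrt{y + \left(6 + \left(5 + \frac{2}{y}\right)\right)} = - 6 \sqrt{y + \left(11 + \frac{2}{y}\right)} = - 6 \sqrt{11 + y + \frac{2}{y}}$)
$\left(-33044 + 41004\right) \left(14597 + b{\left(-1 \right)}\right) = \left(-33044 + 41004\right) \left(14597 - 6 \sqrt{11 - 1 + \frac{2}{-1}}\right) = 7960 \left(14597 - 6 \sqrt{11 - 1 + 2 \left(-1\right)}\right) = 7960 \left(14597 - 6 \sqrt{11 - 1 - 2}\right) = 7960 \left(14597 - 6 \sqrt{8}\right) = 7960 \left(14597 - 6 \cdot 2 \sqrt{2}\right) = 7960 \left(14597 - 12 \sqrt{2}\right) = 116192120 - 95520 \sqrt{2}$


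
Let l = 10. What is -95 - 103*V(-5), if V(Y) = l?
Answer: -1125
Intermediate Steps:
V(Y) = 10
-95 - 103*V(-5) = -95 - 103*10 = -95 - 1030 = -1125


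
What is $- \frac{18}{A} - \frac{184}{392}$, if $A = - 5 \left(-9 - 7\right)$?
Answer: $- \frac{1361}{1960} \approx -0.69439$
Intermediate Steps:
$A = 80$ ($A = \left(-5\right) \left(-16\right) = 80$)
$- \frac{18}{A} - \frac{184}{392} = - \frac{18}{80} - \frac{184}{392} = \left(-18\right) \frac{1}{80} - \frac{23}{49} = - \frac{9}{40} - \frac{23}{49} = - \frac{1361}{1960}$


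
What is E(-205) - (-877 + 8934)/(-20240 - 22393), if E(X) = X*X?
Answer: 1791659882/42633 ≈ 42025.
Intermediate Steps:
E(X) = X²
E(-205) - (-877 + 8934)/(-20240 - 22393) = (-205)² - (-877 + 8934)/(-20240 - 22393) = 42025 - 8057/(-42633) = 42025 - 8057*(-1)/42633 = 42025 - 1*(-8057/42633) = 42025 + 8057/42633 = 1791659882/42633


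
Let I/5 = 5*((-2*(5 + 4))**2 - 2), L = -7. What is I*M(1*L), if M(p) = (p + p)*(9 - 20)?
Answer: 1239700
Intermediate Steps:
M(p) = -22*p (M(p) = (2*p)*(-11) = -22*p)
I = 8050 (I = 5*(5*((-2*(5 + 4))**2 - 2)) = 5*(5*((-2*9)**2 - 2)) = 5*(5*((-18)**2 - 2)) = 5*(5*(324 - 2)) = 5*(5*322) = 5*1610 = 8050)
I*M(1*L) = 8050*(-22*(-7)) = 8050*154 = 1239700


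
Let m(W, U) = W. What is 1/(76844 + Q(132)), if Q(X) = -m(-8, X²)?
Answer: 1/76852 ≈ 1.3012e-5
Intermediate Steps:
Q(X) = 8 (Q(X) = -1*(-8) = 8)
1/(76844 + Q(132)) = 1/(76844 + 8) = 1/76852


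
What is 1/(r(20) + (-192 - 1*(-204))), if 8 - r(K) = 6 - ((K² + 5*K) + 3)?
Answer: 1/517 ≈ 0.0019342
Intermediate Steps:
r(K) = 5 + K² + 5*K (r(K) = 8 - (6 - ((K² + 5*K) + 3)) = 8 - (6 - (3 + K² + 5*K)) = 8 - (6 + (-3 - K² - 5*K)) = 8 - (3 - K² - 5*K) = 8 + (-3 + K² + 5*K) = 5 + K² + 5*K)
1/(r(20) + (-192 - 1*(-204))) = 1/((5 + 20² + 5*20) + (-192 - 1*(-204))) = 1/((5 + 400 + 100) + (-192 + 204)) = 1/(505 + 12) = 1/517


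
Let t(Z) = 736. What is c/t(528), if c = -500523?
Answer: -500523/736 ≈ -680.06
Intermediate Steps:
c/t(528) = -500523/736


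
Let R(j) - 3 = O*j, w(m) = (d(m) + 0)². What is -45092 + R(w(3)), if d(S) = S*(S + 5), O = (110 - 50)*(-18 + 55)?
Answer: 1233631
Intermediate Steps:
O = 2220 (O = 60*37 = 2220)
d(S) = S*(5 + S)
w(m) = m²*(5 + m)² (w(m) = (m*(5 + m) + 0)² = (m*(5 + m))² = m²*(5 + m)²)
R(j) = 3 + 2220*j
-45092 + R(w(3)) = -45092 + (3 + 2220*(3²*(5 + 3)²)) = -45092 + (3 + 2220*(9*8²)) = -45092 + (3 + 2220*(9*64)) = -45092 + (3 + 2220*576) = -45092 + (3 + 1278720) = -45092 + 1278723 = 1233631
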